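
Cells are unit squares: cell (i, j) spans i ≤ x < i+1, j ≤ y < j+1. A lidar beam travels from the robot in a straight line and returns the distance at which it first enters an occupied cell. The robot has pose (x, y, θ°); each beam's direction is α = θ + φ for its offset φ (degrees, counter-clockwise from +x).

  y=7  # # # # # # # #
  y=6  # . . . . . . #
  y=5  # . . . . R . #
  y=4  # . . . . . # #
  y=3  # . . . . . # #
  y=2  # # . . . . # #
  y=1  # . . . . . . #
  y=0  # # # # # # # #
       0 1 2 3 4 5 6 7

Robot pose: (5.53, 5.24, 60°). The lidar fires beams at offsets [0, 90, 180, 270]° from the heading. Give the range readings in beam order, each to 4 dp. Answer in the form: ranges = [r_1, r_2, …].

ranges = [2.0323, 3.5200, 4.8959, 0.5427]

beam 1: φ=0°, α=60°
  d=(0.5000,0.8660)  start (5,5)  tX=0.9400 tY=0.8776  stride 1/|dx|=2.0000 1/|dy|=1.1547
    cross y-line → (5,6), t=0.8776
    cross x-line → (6,6), t=0.9400
    cross y-line → (6,7), t=2.0323 (wall)
  → r_1 = 2.0323
beam 2: φ=90°, α=150°
  d=(-0.8660,0.5000)  start (5,5)  tX=0.6120 tY=1.5200  stride 1/|dx|=1.1547 1/|dy|=2.0000
    cross x-line → (4,5), t=0.6120
    cross y-line → (4,6), t=1.5200
    cross x-line → (3,6), t=1.7667
    cross x-line → (2,6), t=2.9214
    cross y-line → (2,7), t=3.5200 (wall)
  → r_2 = 3.5200
beam 3: φ=180°, α=240°
  d=(-0.5000,-0.8660)  start (5,5)  tX=1.0600 tY=0.2771  stride 1/|dx|=2.0000 1/|dy|=1.1547
    cross y-line → (5,4), t=0.2771
    cross x-line → (4,4), t=1.0600
    cross y-line → (4,3), t=1.4318
    cross y-line → (4,2), t=2.5865
    cross x-line → (3,2), t=3.0600
    cross y-line → (3,1), t=3.7412
    cross y-line → (3,0), t=4.8959 (wall)
  → r_3 = 4.8959
beam 4: φ=270°, α=330°
  d=(0.8660,-0.5000)  start (5,5)  tX=0.5427 tY=0.4800  stride 1/|dx|=1.1547 1/|dy|=2.0000
    cross y-line → (5,4), t=0.4800
    cross x-line → (6,4), t=0.5427 (wall)
  → r_4 = 0.5427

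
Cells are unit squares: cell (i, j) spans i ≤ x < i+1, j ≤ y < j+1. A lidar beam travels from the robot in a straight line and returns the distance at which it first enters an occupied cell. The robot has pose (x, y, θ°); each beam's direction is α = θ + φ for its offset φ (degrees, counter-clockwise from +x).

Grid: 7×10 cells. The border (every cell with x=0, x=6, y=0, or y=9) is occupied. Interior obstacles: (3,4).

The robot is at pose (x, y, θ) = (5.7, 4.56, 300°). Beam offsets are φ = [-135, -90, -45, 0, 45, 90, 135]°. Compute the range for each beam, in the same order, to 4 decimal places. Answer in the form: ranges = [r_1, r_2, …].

ranges = [4.8658, 5.4271, 3.6856, 0.6000, 0.3106, 0.3464, 1.1591]

beam 1: φ=-135°, α=165°
  d=(-0.9659,0.2588)  start (5,4)  tX=0.7247 tY=1.7000  stride 1/|dx|=1.0353 1/|dy|=3.8637
    cross x-line → (4,4), t=0.7247
    cross y-line → (4,5), t=1.7000
    cross x-line → (3,5), t=1.7600
    cross x-line → (2,5), t=2.7952
    cross x-line → (1,5), t=3.8305
    cross x-line → (0,5), t=4.8658 (wall)
  → r_1 = 4.8658
beam 2: φ=-90°, α=210°
  d=(-0.8660,-0.5000)  start (5,4)  tX=0.8083 tY=1.1200  stride 1/|dx|=1.1547 1/|dy|=2.0000
    cross x-line → (4,4), t=0.8083
    cross y-line → (4,3), t=1.1200
    cross x-line → (3,3), t=1.9630
    cross x-line → (2,3), t=3.1177
    cross y-line → (2,2), t=3.1200
    cross x-line → (1,2), t=4.2724
    cross y-line → (1,1), t=5.1200
    cross x-line → (0,1), t=5.4271 (wall)
  → r_2 = 5.4271
beam 3: φ=-45°, α=255°
  d=(-0.2588,-0.9659)  start (5,4)  tX=2.7046 tY=0.5798  stride 1/|dx|=3.8637 1/|dy|=1.0353
    cross y-line → (5,3), t=0.5798
    cross y-line → (5,2), t=1.6150
    cross y-line → (5,1), t=2.6503
    cross x-line → (4,1), t=2.7046
    cross y-line → (4,0), t=3.6856 (wall)
  → r_3 = 3.6856
beam 4: φ=0°, α=300°
  d=(0.5000,-0.8660)  start (5,4)  tX=0.6000 tY=0.6466  stride 1/|dx|=2.0000 1/|dy|=1.1547
    cross x-line → (6,4), t=0.6000 (wall)
  → r_4 = 0.6000
beam 5: φ=45°, α=345°
  d=(0.9659,-0.2588)  start (5,4)  tX=0.3106 tY=2.1637  stride 1/|dx|=1.0353 1/|dy|=3.8637
    cross x-line → (6,4), t=0.3106 (wall)
  → r_5 = 0.3106
beam 6: φ=90°, α=30°
  d=(0.8660,0.5000)  start (5,4)  tX=0.3464 tY=0.8800  stride 1/|dx|=1.1547 1/|dy|=2.0000
    cross x-line → (6,4), t=0.3464 (wall)
  → r_6 = 0.3464
beam 7: φ=135°, α=75°
  d=(0.2588,0.9659)  start (5,4)  tX=1.1591 tY=0.4555  stride 1/|dx|=3.8637 1/|dy|=1.0353
    cross y-line → (5,5), t=0.4555
    cross x-line → (6,5), t=1.1591 (wall)
  → r_7 = 1.1591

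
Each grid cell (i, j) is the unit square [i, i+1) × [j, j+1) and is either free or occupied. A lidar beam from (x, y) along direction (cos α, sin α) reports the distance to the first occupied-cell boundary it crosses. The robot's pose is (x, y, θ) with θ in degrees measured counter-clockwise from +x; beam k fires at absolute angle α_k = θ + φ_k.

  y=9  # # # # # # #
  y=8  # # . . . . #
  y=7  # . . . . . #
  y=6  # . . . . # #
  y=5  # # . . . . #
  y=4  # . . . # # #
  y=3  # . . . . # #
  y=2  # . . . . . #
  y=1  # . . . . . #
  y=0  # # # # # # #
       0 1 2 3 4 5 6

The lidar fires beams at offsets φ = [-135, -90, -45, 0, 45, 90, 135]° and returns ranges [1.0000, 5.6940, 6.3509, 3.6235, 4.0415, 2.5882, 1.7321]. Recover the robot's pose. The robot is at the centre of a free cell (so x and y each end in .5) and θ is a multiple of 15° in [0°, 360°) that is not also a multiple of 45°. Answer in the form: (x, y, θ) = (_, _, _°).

(x, y, θ) = (2.5, 6.5, 345°)

Enumerate (i+0.5, j+0.5, θ) over the 34 free cells and 16 admissible headings. For each, cast all 7 beams and compare to the given ranges.
  (5.5, 1.5, 285°): beam 1 = 5.1962 ≠ 1.0000 ✗
  (4.5, 1.5, 30°): beam 1 = 0.5176 ≠ 1.0000 ✗
  (1.5, 2.5, 210°): beam 1 = 6.7293 ≠ 1.0000 ✗
  (2.5, 8.5, 60°): beam 1 = 7.7646 ≠ 1.0000 ✗
  …
  (2.5, 6.5, 345°): r_1=1.0000, r_2=5.6940, r_3=6.3509, r_4=3.6235, r_5=4.0415, r_6=2.5882, r_7=1.7321 — all match ✓
No second candidate reproduces the full scan.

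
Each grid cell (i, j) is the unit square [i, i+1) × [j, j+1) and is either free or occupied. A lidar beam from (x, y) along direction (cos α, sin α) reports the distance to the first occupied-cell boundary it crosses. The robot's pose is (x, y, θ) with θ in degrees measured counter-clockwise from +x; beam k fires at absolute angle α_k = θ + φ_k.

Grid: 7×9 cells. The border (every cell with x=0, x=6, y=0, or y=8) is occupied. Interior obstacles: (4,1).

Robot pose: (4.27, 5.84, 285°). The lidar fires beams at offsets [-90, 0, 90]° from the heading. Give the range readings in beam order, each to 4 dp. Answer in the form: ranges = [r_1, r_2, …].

ranges = [3.3854, 5.0107, 1.7910]

beam 1: φ=-90°, α=195°
  direction (-0.9659, -0.2588); cell (4,5); t to first gridline: x 0.2795, y 3.2455 (then +1.0353 / +3.8637)
    (3,5) via x @ 0.2795
    (2,5) via x @ 1.3148
    (1,5) via x @ 2.3501
    (1,4) via y @ 3.2455
    (0,4) via x @ 3.3854  # hit
  → r_1 = 3.3854
beam 2: φ=0°, α=285°
  direction (0.2588, -0.9659); cell (4,5); t to first gridline: x 2.8205, y 0.8696 (then +3.8637 / +1.0353)
    (4,4) via y @ 0.8696
    (4,3) via y @ 1.9049
    (5,3) via x @ 2.8205
    (5,2) via y @ 2.9402
    (5,1) via y @ 3.9755
    (5,0) via y @ 5.0107  # hit
  → r_2 = 5.0107
beam 3: φ=90°, α=15°
  direction (0.9659, 0.2588); cell (4,5); t to first gridline: x 0.7558, y 0.6182 (then +1.0353 / +3.8637)
    (4,6) via y @ 0.6182
    (5,6) via x @ 0.7558
    (6,6) via x @ 1.7910  # hit
  → r_3 = 1.7910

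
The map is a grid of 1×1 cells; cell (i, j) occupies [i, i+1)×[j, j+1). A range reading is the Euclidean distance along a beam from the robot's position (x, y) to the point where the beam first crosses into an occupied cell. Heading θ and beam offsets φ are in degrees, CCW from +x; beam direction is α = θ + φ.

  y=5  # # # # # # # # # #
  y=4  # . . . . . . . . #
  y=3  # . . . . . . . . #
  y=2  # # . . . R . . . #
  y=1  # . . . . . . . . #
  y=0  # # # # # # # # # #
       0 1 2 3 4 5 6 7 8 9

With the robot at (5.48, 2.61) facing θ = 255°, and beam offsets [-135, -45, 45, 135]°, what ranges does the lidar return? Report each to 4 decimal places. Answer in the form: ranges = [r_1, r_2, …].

ranges = [2.7597, 3.2200, 1.8591, 4.0645]

beam 1: φ=-135°, α=120°
  d=(-0.5000,0.8660)  start (5,2)  tX=0.9600 tY=0.4503  stride 1/|dx|=2.0000 1/|dy|=1.1547
    cross y-line → (5,3), t=0.4503
    cross x-line → (4,3), t=0.9600
    cross y-line → (4,4), t=1.6050
    cross y-line → (4,5), t=2.7597 (wall)
  → r_1 = 2.7597
beam 2: φ=-45°, α=210°
  d=(-0.8660,-0.5000)  start (5,2)  tX=0.5543 tY=1.2200  stride 1/|dx|=1.1547 1/|dy|=2.0000
    cross x-line → (4,2), t=0.5543
    cross y-line → (4,1), t=1.2200
    cross x-line → (3,1), t=1.7090
    cross x-line → (2,1), t=2.8637
    cross y-line → (2,0), t=3.2200 (wall)
  → r_2 = 3.2200
beam 3: φ=45°, α=300°
  d=(0.5000,-0.8660)  start (5,2)  tX=1.0400 tY=0.7044  stride 1/|dx|=2.0000 1/|dy|=1.1547
    cross y-line → (5,1), t=0.7044
    cross x-line → (6,1), t=1.0400
    cross y-line → (6,0), t=1.8591 (wall)
  → r_3 = 1.8591
beam 4: φ=135°, α=30°
  d=(0.8660,0.5000)  start (5,2)  tX=0.6004 tY=0.7800  stride 1/|dx|=1.1547 1/|dy|=2.0000
    cross x-line → (6,2), t=0.6004
    cross y-line → (6,3), t=0.7800
    cross x-line → (7,3), t=1.7551
    cross y-line → (7,4), t=2.7800
    cross x-line → (8,4), t=2.9098
    cross x-line → (9,4), t=4.0645 (wall)
  → r_4 = 4.0645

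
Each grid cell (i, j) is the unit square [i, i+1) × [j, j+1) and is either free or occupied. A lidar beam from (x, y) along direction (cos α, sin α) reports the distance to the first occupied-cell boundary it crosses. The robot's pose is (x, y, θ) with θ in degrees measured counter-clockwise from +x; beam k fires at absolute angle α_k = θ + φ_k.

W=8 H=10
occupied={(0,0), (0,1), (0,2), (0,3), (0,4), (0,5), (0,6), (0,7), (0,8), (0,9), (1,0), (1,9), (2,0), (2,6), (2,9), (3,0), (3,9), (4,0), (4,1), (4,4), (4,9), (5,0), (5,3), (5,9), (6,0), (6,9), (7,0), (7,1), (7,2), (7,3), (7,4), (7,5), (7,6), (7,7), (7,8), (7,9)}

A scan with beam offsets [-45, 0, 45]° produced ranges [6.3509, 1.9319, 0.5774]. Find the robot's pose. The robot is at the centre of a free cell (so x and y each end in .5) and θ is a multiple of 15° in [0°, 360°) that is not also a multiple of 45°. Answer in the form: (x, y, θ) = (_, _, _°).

(x, y, θ) = (1.5, 8.5, 15°)

The pose lattice has 44·16 = 704 candidates. Test each by forward raycasting.
  (5.5, 6.5, 15°): beam 1 = 1.7321 ≠ 6.3509 ✗
  (5.5, 1.5, 60°): beam 1 = 1.5529 ≠ 6.3509 ✗
  (4.5, 3.5, 165°): beam 1 = 0.5774 ≠ 6.3509 ✗
  (5.5, 6.5, 105°): beam 1 = 2.8868 ≠ 6.3509 ✗
  …
  (1.5, 8.5, 15°): r_1=6.3509, r_2=1.9319, r_3=0.5774 — all match ✓
Unique over the lattice → pose = (1.5, 8.5, 15°).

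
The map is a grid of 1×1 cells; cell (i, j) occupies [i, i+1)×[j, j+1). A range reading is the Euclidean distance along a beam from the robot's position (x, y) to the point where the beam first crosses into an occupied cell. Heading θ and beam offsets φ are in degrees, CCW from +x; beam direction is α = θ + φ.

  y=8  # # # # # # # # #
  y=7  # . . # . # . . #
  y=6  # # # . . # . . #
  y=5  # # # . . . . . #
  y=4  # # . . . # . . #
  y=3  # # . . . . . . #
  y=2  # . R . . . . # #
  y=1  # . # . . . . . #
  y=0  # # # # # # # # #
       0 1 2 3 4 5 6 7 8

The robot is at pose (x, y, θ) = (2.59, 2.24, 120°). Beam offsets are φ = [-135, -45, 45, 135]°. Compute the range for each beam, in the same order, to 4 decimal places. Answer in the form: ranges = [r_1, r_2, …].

beam 1: φ=-135°, α=345°
  cosα=0.9659 sinα=-0.2588 | (2,2) | tMaxX 0.4245 tMaxY 0.9273 | tΔX 1.0353 tΔY 3.8637
    t=0.4245 [x] (3,2)
    t=0.9273 [y] (3,1)
    t=1.4597 [x] (4,1)
    t=2.4950 [x] (5,1)
    t=3.5303 [x] (6,1)
    t=4.5656 [x] (7,1)
    t=4.7910 [y] (7,0) — stop
  → r_1 = 4.7910
beam 2: φ=-45°, α=75°
  cosα=0.2588 sinα=0.9659 | (2,2) | tMaxX 1.5841 tMaxY 0.7868 | tΔX 3.8637 tΔY 1.0353
    t=0.7868 [y] (2,3)
    t=1.5841 [x] (3,3)
    t=1.8221 [y] (3,4)
    t=2.8574 [y] (3,5)
    t=3.8926 [y] (3,6)
    t=4.9279 [y] (3,7) — stop
  → r_2 = 4.9279
beam 3: φ=45°, α=165°
  cosα=-0.9659 sinα=0.2588 | (2,2) | tMaxX 0.6108 tMaxY 2.9364 | tΔX 1.0353 tΔY 3.8637
    t=0.6108 [x] (1,2)
    t=1.6461 [x] (0,2) — stop
  → r_3 = 1.6461
beam 4: φ=135°, α=255°
  cosα=-0.2588 sinα=-0.9659 | (2,2) | tMaxX 2.2796 tMaxY 0.2485 | tΔX 3.8637 tΔY 1.0353
    t=0.2485 [y] (2,1) — stop
  → r_4 = 0.2485

ranges = [4.7910, 4.9279, 1.6461, 0.2485]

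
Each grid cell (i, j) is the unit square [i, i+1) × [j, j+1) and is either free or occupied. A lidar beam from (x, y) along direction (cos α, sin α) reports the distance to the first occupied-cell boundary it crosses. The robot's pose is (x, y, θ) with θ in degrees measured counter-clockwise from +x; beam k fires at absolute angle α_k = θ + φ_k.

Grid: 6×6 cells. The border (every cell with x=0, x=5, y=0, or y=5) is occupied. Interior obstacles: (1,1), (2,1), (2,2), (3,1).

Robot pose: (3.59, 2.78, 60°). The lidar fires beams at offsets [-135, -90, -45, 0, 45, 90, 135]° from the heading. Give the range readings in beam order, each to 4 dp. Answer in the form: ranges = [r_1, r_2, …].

ranges = [0.8075, 1.6281, 1.4597, 2.5634, 2.2983, 2.9907, 0.6108]

beam 1: φ=-135°, α=285°
  direction (0.2588, -0.9659); cell (3,2); t to first gridline: x 1.5841, y 0.8075 (then +3.8637 / +1.0353)
    (3,1) via y @ 0.8075  # hit
  → r_1 = 0.8075
beam 2: φ=-90°, α=330°
  direction (0.8660, -0.5000); cell (3,2); t to first gridline: x 0.4734, y 1.5600 (then +1.1547 / +2.0000)
    (4,2) via x @ 0.4734
    (4,1) via y @ 1.5600
    (5,1) via x @ 1.6281  # hit
  → r_2 = 1.6281
beam 3: φ=-45°, α=15°
  direction (0.9659, 0.2588); cell (3,2); t to first gridline: x 0.4245, y 0.8500 (then +1.0353 / +3.8637)
    (4,2) via x @ 0.4245
    (4,3) via y @ 0.8500
    (5,3) via x @ 1.4597  # hit
  → r_3 = 1.4597
beam 4: φ=0°, α=60°
  direction (0.5000, 0.8660); cell (3,2); t to first gridline: x 0.8200, y 0.2540 (then +2.0000 / +1.1547)
    (3,3) via y @ 0.2540
    (4,3) via x @ 0.8200
    (4,4) via y @ 1.4087
    (4,5) via y @ 2.5634  # hit
  → r_4 = 2.5634
beam 5: φ=45°, α=105°
  direction (-0.2588, 0.9659); cell (3,2); t to first gridline: x 2.2796, y 0.2278 (then +3.8637 / +1.0353)
    (3,3) via y @ 0.2278
    (3,4) via y @ 1.2630
    (2,4) via x @ 2.2796
    (2,5) via y @ 2.2983  # hit
  → r_5 = 2.2983
beam 6: φ=90°, α=150°
  direction (-0.8660, 0.5000); cell (3,2); t to first gridline: x 0.6813, y 0.4400 (then +1.1547 / +2.0000)
    (3,3) via y @ 0.4400
    (2,3) via x @ 0.6813
    (1,3) via x @ 1.8360
    (1,4) via y @ 2.4400
    (0,4) via x @ 2.9907  # hit
  → r_6 = 2.9907
beam 7: φ=135°, α=195°
  direction (-0.9659, -0.2588); cell (3,2); t to first gridline: x 0.6108, y 3.0137 (then +1.0353 / +3.8637)
    (2,2) via x @ 0.6108  # hit
  → r_7 = 0.6108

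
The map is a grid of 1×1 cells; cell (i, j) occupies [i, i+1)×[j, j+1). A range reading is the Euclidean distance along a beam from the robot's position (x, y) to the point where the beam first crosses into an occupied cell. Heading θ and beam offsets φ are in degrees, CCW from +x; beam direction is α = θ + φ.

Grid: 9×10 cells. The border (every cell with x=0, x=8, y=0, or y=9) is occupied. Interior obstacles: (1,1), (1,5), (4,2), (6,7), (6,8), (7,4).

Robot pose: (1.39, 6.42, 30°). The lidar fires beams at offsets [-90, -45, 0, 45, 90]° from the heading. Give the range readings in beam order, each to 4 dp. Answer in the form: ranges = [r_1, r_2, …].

ranges = [0.4850, 5.8079, 5.1600, 2.6710, 0.7800]

beam 1: φ=-90°, α=300°
  d=(0.5000,-0.8660)  start (1,6)  tX=1.2200 tY=0.4850  stride 1/|dx|=2.0000 1/|dy|=1.1547
    cross y-line → (1,5), t=0.4850 (wall)
  → r_1 = 0.4850
beam 2: φ=-45°, α=345°
  d=(0.9659,-0.2588)  start (1,6)  tX=0.6315 tY=1.6228  stride 1/|dx|=1.0353 1/|dy|=3.8637
    cross x-line → (2,6), t=0.6315
    cross y-line → (2,5), t=1.6228
    cross x-line → (3,5), t=1.6668
    cross x-line → (4,5), t=2.7021
    cross x-line → (5,5), t=3.7373
    cross x-line → (6,5), t=4.7726
    cross y-line → (6,4), t=5.4865
    cross x-line → (7,4), t=5.8079 (wall)
  → r_2 = 5.8079
beam 3: φ=0°, α=30°
  d=(0.8660,0.5000)  start (1,6)  tX=0.7044 tY=1.1600  stride 1/|dx|=1.1547 1/|dy|=2.0000
    cross x-line → (2,6), t=0.7044
    cross y-line → (2,7), t=1.1600
    cross x-line → (3,7), t=1.8591
    cross x-line → (4,7), t=3.0138
    cross y-line → (4,8), t=3.1600
    cross x-line → (5,8), t=4.1685
    cross y-line → (5,9), t=5.1600 (wall)
  → r_3 = 5.1600
beam 4: φ=45°, α=75°
  d=(0.2588,0.9659)  start (1,6)  tX=2.3569 tY=0.6005  stride 1/|dx|=3.8637 1/|dy|=1.0353
    cross y-line → (1,7), t=0.6005
    cross y-line → (1,8), t=1.6357
    cross x-line → (2,8), t=2.3569
    cross y-line → (2,9), t=2.6710 (wall)
  → r_4 = 2.6710
beam 5: φ=90°, α=120°
  d=(-0.5000,0.8660)  start (1,6)  tX=0.7800 tY=0.6697  stride 1/|dx|=2.0000 1/|dy|=1.1547
    cross y-line → (1,7), t=0.6697
    cross x-line → (0,7), t=0.7800 (wall)
  → r_5 = 0.7800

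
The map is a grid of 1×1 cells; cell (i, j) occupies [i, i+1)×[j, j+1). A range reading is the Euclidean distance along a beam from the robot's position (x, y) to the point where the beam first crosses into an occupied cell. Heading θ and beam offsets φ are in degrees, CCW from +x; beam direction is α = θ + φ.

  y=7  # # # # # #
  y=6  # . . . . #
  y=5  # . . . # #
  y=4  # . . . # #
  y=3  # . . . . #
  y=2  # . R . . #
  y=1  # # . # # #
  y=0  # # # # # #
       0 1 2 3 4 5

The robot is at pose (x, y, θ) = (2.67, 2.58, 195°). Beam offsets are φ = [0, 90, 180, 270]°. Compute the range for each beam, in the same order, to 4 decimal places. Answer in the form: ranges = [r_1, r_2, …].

ranges = [1.7289, 1.2750, 2.4122, 4.5759]

beam 1: φ=0°, α=195°
  dir = (cos 195°, sin 195°) = (-0.9659, -0.2588); from cell (2,2)
  next x-line at t=0.6936, next y-line at t=2.2409; Δt_x=1.0353, Δt_y=3.8637
    x: enter (1,2) at t=0.6936
    x: enter (0,2) at t=1.7289 ← occupied
  → r_1 = 1.7289
beam 2: φ=90°, α=285°
  dir = (cos 285°, sin 285°) = (0.2588, -0.9659); from cell (2,2)
  next x-line at t=1.2750, next y-line at t=0.6005; Δt_x=3.8637, Δt_y=1.0353
    y: enter (2,1) at t=0.6005
    x: enter (3,1) at t=1.2750 ← occupied
  → r_2 = 1.2750
beam 3: φ=180°, α=15°
  dir = (cos 15°, sin 15°) = (0.9659, 0.2588); from cell (2,2)
  next x-line at t=0.3416, next y-line at t=1.6228; Δt_x=1.0353, Δt_y=3.8637
    x: enter (3,2) at t=0.3416
    x: enter (4,2) at t=1.3769
    y: enter (4,3) at t=1.6228
    x: enter (5,3) at t=2.4122 ← occupied
  → r_3 = 2.4122
beam 4: φ=270°, α=105°
  dir = (cos 105°, sin 105°) = (-0.2588, 0.9659); from cell (2,2)
  next x-line at t=2.5887, next y-line at t=0.4348; Δt_x=3.8637, Δt_y=1.0353
    y: enter (2,3) at t=0.4348
    y: enter (2,4) at t=1.4701
    y: enter (2,5) at t=2.5054
    x: enter (1,5) at t=2.5887
    y: enter (1,6) at t=3.5406
    y: enter (1,7) at t=4.5759 ← occupied
  → r_4 = 4.5759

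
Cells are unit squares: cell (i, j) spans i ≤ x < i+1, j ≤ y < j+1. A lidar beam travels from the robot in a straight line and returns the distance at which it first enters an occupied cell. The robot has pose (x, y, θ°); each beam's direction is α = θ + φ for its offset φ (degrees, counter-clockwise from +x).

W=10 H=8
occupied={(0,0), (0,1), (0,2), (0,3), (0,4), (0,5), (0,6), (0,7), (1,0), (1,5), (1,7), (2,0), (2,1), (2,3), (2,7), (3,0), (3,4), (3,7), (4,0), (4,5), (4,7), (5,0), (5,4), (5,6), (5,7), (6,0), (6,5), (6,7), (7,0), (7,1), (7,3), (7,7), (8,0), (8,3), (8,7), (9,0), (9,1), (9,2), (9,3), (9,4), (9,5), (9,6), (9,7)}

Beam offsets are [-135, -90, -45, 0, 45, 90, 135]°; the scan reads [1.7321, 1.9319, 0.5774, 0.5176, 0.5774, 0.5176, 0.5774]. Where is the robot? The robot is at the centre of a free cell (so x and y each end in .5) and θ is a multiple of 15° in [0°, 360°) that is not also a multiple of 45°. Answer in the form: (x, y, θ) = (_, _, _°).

(x, y, θ) = (1.5, 1.5, 195°)

The pose lattice has 37·16 = 592 candidates. Test each by forward raycasting.
  (3.5, 3.5, 120°): beam 1 = 5.6940 ≠ 1.7321 ✗
  (5.5, 2.5, 285°): beam 1 = 2.8868 ≠ 1.7321 ✗
  (2.5, 6.5, 75°): beam 3 = 1.0000 ≠ 0.5774 ✗
  (6.5, 6.5, 165°): beam 1 = 1.0000 ≠ 1.7321 ✗
  (1.5, 2.5, 165°): beam 1 = 1.0000 ≠ 1.7321 ✗
  …
  (1.5, 1.5, 195°): r_1=1.7321, r_2=1.9319, r_3=0.5774, r_4=0.5176, r_5=0.5774, r_6=0.5176, r_7=0.5774 — all match ✓
Unique over the lattice → pose = (1.5, 1.5, 195°).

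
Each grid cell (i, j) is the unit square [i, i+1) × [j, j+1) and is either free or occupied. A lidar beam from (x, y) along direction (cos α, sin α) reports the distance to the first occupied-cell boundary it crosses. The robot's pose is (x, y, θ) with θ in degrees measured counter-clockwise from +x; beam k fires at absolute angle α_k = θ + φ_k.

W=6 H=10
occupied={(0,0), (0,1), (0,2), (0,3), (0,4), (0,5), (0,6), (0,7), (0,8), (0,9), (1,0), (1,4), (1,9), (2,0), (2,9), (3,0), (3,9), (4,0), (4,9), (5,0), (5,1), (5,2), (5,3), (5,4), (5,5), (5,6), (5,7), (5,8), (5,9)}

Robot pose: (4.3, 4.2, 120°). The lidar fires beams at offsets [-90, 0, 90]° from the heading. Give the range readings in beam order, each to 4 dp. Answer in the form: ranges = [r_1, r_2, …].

beam 1: φ=-90°, α=30°
  dir = (cos 30°, sin 30°) = (0.8660, 0.5000); from cell (4,4)
  next x-line at t=0.8083, next y-line at t=1.6000; Δt_x=1.1547, Δt_y=2.0000
    x: enter (5,4) at t=0.8083 ← occupied
  → r_1 = 0.8083
beam 2: φ=0°, α=120°
  dir = (cos 120°, sin 120°) = (-0.5000, 0.8660); from cell (4,4)
  next x-line at t=0.6000, next y-line at t=0.9238; Δt_x=2.0000, Δt_y=1.1547
    x: enter (3,4) at t=0.6000
    y: enter (3,5) at t=0.9238
    y: enter (3,6) at t=2.0785
    x: enter (2,6) at t=2.6000
    y: enter (2,7) at t=3.2332
    y: enter (2,8) at t=4.3879
    x: enter (1,8) at t=4.6000
    y: enter (1,9) at t=5.5426 ← occupied
  → r_2 = 5.5426
beam 3: φ=90°, α=210°
  dir = (cos 210°, sin 210°) = (-0.8660, -0.5000); from cell (4,4)
  next x-line at t=0.3464, next y-line at t=0.4000; Δt_x=1.1547, Δt_y=2.0000
    x: enter (3,4) at t=0.3464
    y: enter (3,3) at t=0.4000
    x: enter (2,3) at t=1.5011
    y: enter (2,2) at t=2.4000
    x: enter (1,2) at t=2.6558
    x: enter (0,2) at t=3.8105 ← occupied
  → r_3 = 3.8105

ranges = [0.8083, 5.5426, 3.8105]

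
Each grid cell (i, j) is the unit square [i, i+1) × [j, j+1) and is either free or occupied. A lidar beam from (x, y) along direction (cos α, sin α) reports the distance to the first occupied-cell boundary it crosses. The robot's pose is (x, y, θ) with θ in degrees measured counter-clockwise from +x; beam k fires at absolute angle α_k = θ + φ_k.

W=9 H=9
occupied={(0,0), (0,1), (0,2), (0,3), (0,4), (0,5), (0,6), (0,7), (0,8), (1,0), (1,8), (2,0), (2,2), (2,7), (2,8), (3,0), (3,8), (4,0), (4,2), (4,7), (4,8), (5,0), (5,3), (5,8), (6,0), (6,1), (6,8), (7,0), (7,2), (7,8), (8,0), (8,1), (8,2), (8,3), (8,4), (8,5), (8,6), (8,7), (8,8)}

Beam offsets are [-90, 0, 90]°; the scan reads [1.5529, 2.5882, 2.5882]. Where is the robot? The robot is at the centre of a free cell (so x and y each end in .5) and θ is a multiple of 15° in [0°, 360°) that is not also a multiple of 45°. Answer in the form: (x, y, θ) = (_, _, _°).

(x, y, θ) = (5.5, 5.5, 345°)

The pose lattice has 42·16 = 672 candidates. Test each by forward raycasting.
  (3.5, 1.5, 210°): beam 1 = 1.0000 ≠ 1.5529 ✗
  (4.5, 5.5, 210°): beam 1 = 2.8868 ≠ 1.5529 ✗
  (1.5, 5.5, 210°): beam 1 = 1.0000 ≠ 1.5529 ✗
  (6.5, 6.5, 210°): beam 1 = 1.7321 ≠ 1.5529 ✗
  (4.5, 6.5, 30°): beam 1 = 2.8868 ≠ 1.5529 ✗
  …
  (5.5, 5.5, 345°): r_1=1.5529, r_2=2.5882, r_3=2.5882 — all match ✓
Only this pose fits every beam.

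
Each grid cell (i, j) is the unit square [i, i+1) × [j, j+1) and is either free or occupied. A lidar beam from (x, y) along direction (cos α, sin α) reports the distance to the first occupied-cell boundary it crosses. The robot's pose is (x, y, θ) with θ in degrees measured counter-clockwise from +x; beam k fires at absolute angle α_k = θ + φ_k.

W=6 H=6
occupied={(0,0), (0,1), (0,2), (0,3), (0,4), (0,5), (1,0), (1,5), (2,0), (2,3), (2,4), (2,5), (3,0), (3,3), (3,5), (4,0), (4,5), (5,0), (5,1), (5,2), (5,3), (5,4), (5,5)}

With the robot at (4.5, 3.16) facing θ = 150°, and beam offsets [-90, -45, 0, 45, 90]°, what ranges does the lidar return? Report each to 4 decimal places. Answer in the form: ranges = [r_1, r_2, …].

ranges = [1.0000, 1.9049, 0.5774, 0.5176, 2.4942]

beam 1: φ=-90°, α=60°
  direction (0.5000, 0.8660); cell (4,3); t to first gridline: x 1.0000, y 0.9699 (then +2.0000 / +1.1547)
    (4,4) via y @ 0.9699
    (5,4) via x @ 1.0000  # hit
  → r_1 = 1.0000
beam 2: φ=-45°, α=105°
  direction (-0.2588, 0.9659); cell (4,3); t to first gridline: x 1.9319, y 0.8696 (then +3.8637 / +1.0353)
    (4,4) via y @ 0.8696
    (4,5) via y @ 1.9049  # hit
  → r_2 = 1.9049
beam 3: φ=0°, α=150°
  direction (-0.8660, 0.5000); cell (4,3); t to first gridline: x 0.5774, y 1.6800 (then +1.1547 / +2.0000)
    (3,3) via x @ 0.5774  # hit
  → r_3 = 0.5774
beam 4: φ=45°, α=195°
  direction (-0.9659, -0.2588); cell (4,3); t to first gridline: x 0.5176, y 0.6182 (then +1.0353 / +3.8637)
    (3,3) via x @ 0.5176  # hit
  → r_4 = 0.5176
beam 5: φ=90°, α=240°
  direction (-0.5000, -0.8660); cell (4,3); t to first gridline: x 1.0000, y 0.1848 (then +2.0000 / +1.1547)
    (4,2) via y @ 0.1848
    (3,2) via x @ 1.0000
    (3,1) via y @ 1.3395
    (3,0) via y @ 2.4942  # hit
  → r_5 = 2.4942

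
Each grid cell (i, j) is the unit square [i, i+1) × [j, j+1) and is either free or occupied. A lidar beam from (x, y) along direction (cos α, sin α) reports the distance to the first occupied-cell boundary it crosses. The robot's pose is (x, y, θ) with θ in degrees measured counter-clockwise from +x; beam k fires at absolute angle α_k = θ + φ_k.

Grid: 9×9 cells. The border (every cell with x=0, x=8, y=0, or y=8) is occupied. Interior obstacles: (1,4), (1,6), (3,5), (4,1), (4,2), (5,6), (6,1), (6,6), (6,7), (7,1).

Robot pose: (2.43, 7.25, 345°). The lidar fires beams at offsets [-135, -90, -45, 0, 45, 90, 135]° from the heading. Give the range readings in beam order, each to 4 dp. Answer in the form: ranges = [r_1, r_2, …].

ranges = [0.5000, 2.3294, 1.4434, 2.6607, 1.5000, 0.7765, 0.8660]

beam 1: φ=-135°, α=210°
  d=(-0.8660,-0.5000)  start (2,7)  tX=0.4965 tY=0.5000  stride 1/|dx|=1.1547 1/|dy|=2.0000
    cross x-line → (1,7), t=0.4965
    cross y-line → (1,6), t=0.5000 (wall)
  → r_1 = 0.5000
beam 2: φ=-90°, α=255°
  d=(-0.2588,-0.9659)  start (2,7)  tX=1.6614 tY=0.2588  stride 1/|dx|=3.8637 1/|dy|=1.0353
    cross y-line → (2,6), t=0.2588
    cross y-line → (2,5), t=1.2941
    cross x-line → (1,5), t=1.6614
    cross y-line → (1,4), t=2.3294 (wall)
  → r_2 = 2.3294
beam 3: φ=-45°, α=300°
  d=(0.5000,-0.8660)  start (2,7)  tX=1.1400 tY=0.2887  stride 1/|dx|=2.0000 1/|dy|=1.1547
    cross y-line → (2,6), t=0.2887
    cross x-line → (3,6), t=1.1400
    cross y-line → (3,5), t=1.4434 (wall)
  → r_3 = 1.4434
beam 4: φ=0°, α=345°
  d=(0.9659,-0.2588)  start (2,7)  tX=0.5901 tY=0.9659  stride 1/|dx|=1.0353 1/|dy|=3.8637
    cross x-line → (3,7), t=0.5901
    cross y-line → (3,6), t=0.9659
    cross x-line → (4,6), t=1.6254
    cross x-line → (5,6), t=2.6607 (wall)
  → r_4 = 2.6607
beam 5: φ=45°, α=30°
  d=(0.8660,0.5000)  start (2,7)  tX=0.6582 tY=1.5000  stride 1/|dx|=1.1547 1/|dy|=2.0000
    cross x-line → (3,7), t=0.6582
    cross y-line → (3,8), t=1.5000 (wall)
  → r_5 = 1.5000
beam 6: φ=90°, α=75°
  d=(0.2588,0.9659)  start (2,7)  tX=2.2023 tY=0.7765  stride 1/|dx|=3.8637 1/|dy|=1.0353
    cross y-line → (2,8), t=0.7765 (wall)
  → r_6 = 0.7765
beam 7: φ=135°, α=120°
  d=(-0.5000,0.8660)  start (2,7)  tX=0.8600 tY=0.8660  stride 1/|dx|=2.0000 1/|dy|=1.1547
    cross x-line → (1,7), t=0.8600
    cross y-line → (1,8), t=0.8660 (wall)
  → r_7 = 0.8660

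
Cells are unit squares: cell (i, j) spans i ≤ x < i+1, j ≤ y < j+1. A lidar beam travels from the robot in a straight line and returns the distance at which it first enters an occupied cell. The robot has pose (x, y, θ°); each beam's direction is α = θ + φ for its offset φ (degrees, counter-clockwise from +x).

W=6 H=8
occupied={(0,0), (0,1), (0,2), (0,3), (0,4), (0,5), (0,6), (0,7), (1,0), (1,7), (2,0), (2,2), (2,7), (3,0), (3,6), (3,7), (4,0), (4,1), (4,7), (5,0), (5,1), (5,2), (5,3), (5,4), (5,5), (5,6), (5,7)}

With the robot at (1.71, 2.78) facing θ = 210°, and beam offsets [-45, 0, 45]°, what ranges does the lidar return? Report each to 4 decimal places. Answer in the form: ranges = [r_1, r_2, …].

ranges = [0.7350, 0.8198, 1.8428]

beam 1: φ=-45°, α=165°
  d=(-0.9659,0.2588)  start (1,2)  tX=0.7350 tY=0.8500  stride 1/|dx|=1.0353 1/|dy|=3.8637
    cross x-line → (0,2), t=0.7350 (wall)
  → r_1 = 0.7350
beam 2: φ=0°, α=210°
  d=(-0.8660,-0.5000)  start (1,2)  tX=0.8198 tY=1.5600  stride 1/|dx|=1.1547 1/|dy|=2.0000
    cross x-line → (0,2), t=0.8198 (wall)
  → r_2 = 0.8198
beam 3: φ=45°, α=255°
  d=(-0.2588,-0.9659)  start (1,2)  tX=2.7432 tY=0.8075  stride 1/|dx|=3.8637 1/|dy|=1.0353
    cross y-line → (1,1), t=0.8075
    cross y-line → (1,0), t=1.8428 (wall)
  → r_3 = 1.8428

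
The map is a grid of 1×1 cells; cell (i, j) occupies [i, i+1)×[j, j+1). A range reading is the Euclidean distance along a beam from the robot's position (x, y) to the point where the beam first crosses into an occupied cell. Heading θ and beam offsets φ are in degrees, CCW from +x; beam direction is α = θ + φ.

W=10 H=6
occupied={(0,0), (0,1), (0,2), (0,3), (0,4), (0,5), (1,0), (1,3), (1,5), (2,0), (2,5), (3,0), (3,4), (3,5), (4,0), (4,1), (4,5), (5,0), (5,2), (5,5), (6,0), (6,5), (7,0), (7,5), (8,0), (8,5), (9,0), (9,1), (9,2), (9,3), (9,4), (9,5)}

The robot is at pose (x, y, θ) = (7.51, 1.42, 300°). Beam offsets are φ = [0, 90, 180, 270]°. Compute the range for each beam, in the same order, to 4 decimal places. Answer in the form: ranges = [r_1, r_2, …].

beam 1: φ=0°, α=300°
  dir = (cos 300°, sin 300°) = (0.5000, -0.8660); from cell (7,1)
  next x-line at t=0.9800, next y-line at t=0.4850; Δt_x=2.0000, Δt_y=1.1547
    y: enter (7,0) at t=0.4850 ← occupied
  → r_1 = 0.4850
beam 2: φ=90°, α=30°
  dir = (cos 30°, sin 30°) = (0.8660, 0.5000); from cell (7,1)
  next x-line at t=0.5658, next y-line at t=1.1600; Δt_x=1.1547, Δt_y=2.0000
    x: enter (8,1) at t=0.5658
    y: enter (8,2) at t=1.1600
    x: enter (9,2) at t=1.7205 ← occupied
  → r_2 = 1.7205
beam 3: φ=180°, α=120°
  dir = (cos 120°, sin 120°) = (-0.5000, 0.8660); from cell (7,1)
  next x-line at t=1.0200, next y-line at t=0.6697; Δt_x=2.0000, Δt_y=1.1547
    y: enter (7,2) at t=0.6697
    x: enter (6,2) at t=1.0200
    y: enter (6,3) at t=1.8244
    y: enter (6,4) at t=2.9791
    x: enter (5,4) at t=3.0200
    y: enter (5,5) at t=4.1338 ← occupied
  → r_3 = 4.1338
beam 4: φ=270°, α=210°
  dir = (cos 210°, sin 210°) = (-0.8660, -0.5000); from cell (7,1)
  next x-line at t=0.5889, next y-line at t=0.8400; Δt_x=1.1547, Δt_y=2.0000
    x: enter (6,1) at t=0.5889
    y: enter (6,0) at t=0.8400 ← occupied
  → r_4 = 0.8400

ranges = [0.4850, 1.7205, 4.1338, 0.8400]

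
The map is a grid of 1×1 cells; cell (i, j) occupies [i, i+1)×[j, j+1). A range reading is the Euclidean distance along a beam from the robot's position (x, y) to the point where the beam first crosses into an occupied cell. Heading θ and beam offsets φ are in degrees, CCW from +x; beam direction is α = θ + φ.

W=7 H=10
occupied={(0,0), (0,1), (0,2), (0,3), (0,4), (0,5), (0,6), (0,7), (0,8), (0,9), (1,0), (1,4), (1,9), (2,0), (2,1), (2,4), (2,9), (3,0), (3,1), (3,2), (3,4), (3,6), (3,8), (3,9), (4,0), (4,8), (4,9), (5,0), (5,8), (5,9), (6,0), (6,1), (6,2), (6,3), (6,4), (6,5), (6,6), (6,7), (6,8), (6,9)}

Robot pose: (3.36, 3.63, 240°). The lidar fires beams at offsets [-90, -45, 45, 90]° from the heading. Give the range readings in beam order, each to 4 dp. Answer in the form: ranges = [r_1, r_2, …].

beam 1: φ=-90°, α=150°
  direction (-0.8660, 0.5000); cell (3,3); t to first gridline: x 0.4157, y 0.7400 (then +1.1547 / +2.0000)
    (2,3) via x @ 0.4157
    (2,4) via y @ 0.7400  # hit
  → r_1 = 0.7400
beam 2: φ=-45°, α=195°
  direction (-0.9659, -0.2588); cell (3,3); t to first gridline: x 0.3727, y 2.4341 (then +1.0353 / +3.8637)
    (2,3) via x @ 0.3727
    (1,3) via x @ 1.4080
    (1,2) via y @ 2.4341
    (0,2) via x @ 2.4433  # hit
  → r_2 = 2.4433
beam 3: φ=45°, α=285°
  direction (0.2588, -0.9659); cell (3,3); t to first gridline: x 2.4728, y 0.6522 (then +3.8637 / +1.0353)
    (3,2) via y @ 0.6522  # hit
  → r_3 = 0.6522
beam 4: φ=90°, α=330°
  direction (0.8660, -0.5000); cell (3,3); t to first gridline: x 0.7390, y 1.2600 (then +1.1547 / +2.0000)
    (4,3) via x @ 0.7390
    (4,2) via y @ 1.2600
    (5,2) via x @ 1.8937
    (6,2) via x @ 3.0484  # hit
  → r_4 = 3.0484

ranges = [0.7400, 2.4433, 0.6522, 3.0484]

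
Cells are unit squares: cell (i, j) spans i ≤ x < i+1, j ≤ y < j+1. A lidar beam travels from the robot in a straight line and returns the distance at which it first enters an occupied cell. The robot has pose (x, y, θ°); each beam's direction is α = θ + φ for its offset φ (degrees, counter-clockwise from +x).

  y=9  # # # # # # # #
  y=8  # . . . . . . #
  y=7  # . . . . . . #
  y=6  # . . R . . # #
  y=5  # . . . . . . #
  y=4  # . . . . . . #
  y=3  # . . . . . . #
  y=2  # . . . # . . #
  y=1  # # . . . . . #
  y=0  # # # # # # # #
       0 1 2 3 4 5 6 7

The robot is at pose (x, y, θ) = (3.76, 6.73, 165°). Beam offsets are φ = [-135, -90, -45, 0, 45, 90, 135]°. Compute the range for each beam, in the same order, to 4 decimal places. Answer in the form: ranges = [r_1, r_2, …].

ranges = [3.7412, 2.3501, 2.6212, 2.8574, 3.1870, 5.9321, 6.4800]

beam 1: φ=-135°, α=30°
  dir = (cos 30°, sin 30°) = (0.8660, 0.5000); from cell (3,6)
  next x-line at t=0.2771, next y-line at t=0.5400; Δt_x=1.1547, Δt_y=2.0000
    x: enter (4,6) at t=0.2771
    y: enter (4,7) at t=0.5400
    x: enter (5,7) at t=1.4318
    y: enter (5,8) at t=2.5400
    x: enter (6,8) at t=2.5865
    x: enter (7,8) at t=3.7412 ← occupied
  → r_1 = 3.7412
beam 2: φ=-90°, α=75°
  dir = (cos 75°, sin 75°) = (0.2588, 0.9659); from cell (3,6)
  next x-line at t=0.9273, next y-line at t=0.2795; Δt_x=3.8637, Δt_y=1.0353
    y: enter (3,7) at t=0.2795
    x: enter (4,7) at t=0.9273
    y: enter (4,8) at t=1.3148
    y: enter (4,9) at t=2.3501 ← occupied
  → r_2 = 2.3501
beam 3: φ=-45°, α=120°
  dir = (cos 120°, sin 120°) = (-0.5000, 0.8660); from cell (3,6)
  next x-line at t=1.5200, next y-line at t=0.3118; Δt_x=2.0000, Δt_y=1.1547
    y: enter (3,7) at t=0.3118
    y: enter (3,8) at t=1.4665
    x: enter (2,8) at t=1.5200
    y: enter (2,9) at t=2.6212 ← occupied
  → r_3 = 2.6212
beam 4: φ=0°, α=165°
  dir = (cos 165°, sin 165°) = (-0.9659, 0.2588); from cell (3,6)
  next x-line at t=0.7868, next y-line at t=1.0432; Δt_x=1.0353, Δt_y=3.8637
    x: enter (2,6) at t=0.7868
    y: enter (2,7) at t=1.0432
    x: enter (1,7) at t=1.8221
    x: enter (0,7) at t=2.8574 ← occupied
  → r_4 = 2.8574
beam 5: φ=45°, α=210°
  dir = (cos 210°, sin 210°) = (-0.8660, -0.5000); from cell (3,6)
  next x-line at t=0.8776, next y-line at t=1.4600; Δt_x=1.1547, Δt_y=2.0000
    x: enter (2,6) at t=0.8776
    y: enter (2,5) at t=1.4600
    x: enter (1,5) at t=2.0323
    x: enter (0,5) at t=3.1870 ← occupied
  → r_5 = 3.1870
beam 6: φ=90°, α=255°
  dir = (cos 255°, sin 255°) = (-0.2588, -0.9659); from cell (3,6)
  next x-line at t=2.9364, next y-line at t=0.7558; Δt_x=3.8637, Δt_y=1.0353
    y: enter (3,5) at t=0.7558
    y: enter (3,4) at t=1.7910
    y: enter (3,3) at t=2.8263
    x: enter (2,3) at t=2.9364
    y: enter (2,2) at t=3.8616
    y: enter (2,1) at t=4.8969
    y: enter (2,0) at t=5.9321 ← occupied
  → r_6 = 5.9321
beam 7: φ=135°, α=300°
  dir = (cos 300°, sin 300°) = (0.5000, -0.8660); from cell (3,6)
  next x-line at t=0.4800, next y-line at t=0.8429; Δt_x=2.0000, Δt_y=1.1547
    x: enter (4,6) at t=0.4800
    y: enter (4,5) at t=0.8429
    y: enter (4,4) at t=1.9976
    x: enter (5,4) at t=2.4800
    y: enter (5,3) at t=3.1523
    y: enter (5,2) at t=4.3070
    x: enter (6,2) at t=4.4800
    y: enter (6,1) at t=5.4617
    x: enter (7,1) at t=6.4800 ← occupied
  → r_7 = 6.4800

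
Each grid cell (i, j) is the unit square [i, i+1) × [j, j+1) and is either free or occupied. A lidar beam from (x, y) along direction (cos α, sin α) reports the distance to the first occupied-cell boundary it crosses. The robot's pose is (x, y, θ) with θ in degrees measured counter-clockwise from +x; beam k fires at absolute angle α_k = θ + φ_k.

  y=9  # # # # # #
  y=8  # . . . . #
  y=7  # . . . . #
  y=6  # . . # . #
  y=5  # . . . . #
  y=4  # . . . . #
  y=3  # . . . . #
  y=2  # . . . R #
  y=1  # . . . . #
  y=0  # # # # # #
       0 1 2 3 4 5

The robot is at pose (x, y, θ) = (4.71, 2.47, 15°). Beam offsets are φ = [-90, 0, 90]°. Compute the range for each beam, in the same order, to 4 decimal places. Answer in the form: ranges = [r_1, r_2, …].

ranges = [1.1205, 0.3002, 3.6545]

beam 1: φ=-90°, α=285°
  cosα=0.2588 sinα=-0.9659 | (4,2) | tMaxX 1.1205 tMaxY 0.4866 | tΔX 3.8637 tΔY 1.0353
    t=0.4866 [y] (4,1)
    t=1.1205 [x] (5,1) — stop
  → r_1 = 1.1205
beam 2: φ=0°, α=15°
  cosα=0.9659 sinα=0.2588 | (4,2) | tMaxX 0.3002 tMaxY 2.0478 | tΔX 1.0353 tΔY 3.8637
    t=0.3002 [x] (5,2) — stop
  → r_2 = 0.3002
beam 3: φ=90°, α=105°
  cosα=-0.2588 sinα=0.9659 | (4,2) | tMaxX 2.7432 tMaxY 0.5487 | tΔX 3.8637 tΔY 1.0353
    t=0.5487 [y] (4,3)
    t=1.5840 [y] (4,4)
    t=2.6192 [y] (4,5)
    t=2.7432 [x] (3,5)
    t=3.6545 [y] (3,6) — stop
  → r_3 = 3.6545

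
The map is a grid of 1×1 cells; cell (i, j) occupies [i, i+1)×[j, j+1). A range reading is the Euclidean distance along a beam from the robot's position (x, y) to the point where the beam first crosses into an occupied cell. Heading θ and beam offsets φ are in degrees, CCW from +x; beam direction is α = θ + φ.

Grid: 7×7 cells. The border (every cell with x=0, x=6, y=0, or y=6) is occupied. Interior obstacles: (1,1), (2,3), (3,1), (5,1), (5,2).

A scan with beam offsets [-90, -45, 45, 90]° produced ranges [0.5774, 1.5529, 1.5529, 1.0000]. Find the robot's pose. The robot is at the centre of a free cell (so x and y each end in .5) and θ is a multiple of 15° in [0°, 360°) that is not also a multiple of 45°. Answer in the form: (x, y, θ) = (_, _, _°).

(x, y, θ) = (2.5, 2.5, 210°)

Enumerate (i+0.5, j+0.5, θ) over the 20 free cells and 16 admissible headings. For each, cast all 4 beams and compare to the given ranges.
  (4.5, 3.5, 30°): beam 1 = 1.0000 ≠ 0.5774 ✗
  (1.5, 3.5, 210°): beam 1 = 1.0000 ≠ 0.5774 ✗
  (2.5, 1.5, 300°): beam 2 = 0.5176 ≠ 1.5529 ✗
  (4.5, 5.5, 105°): beam 1 = 1.5529 ≠ 0.5774 ✗
  …
  (2.5, 2.5, 210°): r_1=0.5774, r_2=1.5529, r_3=1.5529, r_4=1.0000 — all match ✓
Unique over the lattice → pose = (2.5, 2.5, 210°).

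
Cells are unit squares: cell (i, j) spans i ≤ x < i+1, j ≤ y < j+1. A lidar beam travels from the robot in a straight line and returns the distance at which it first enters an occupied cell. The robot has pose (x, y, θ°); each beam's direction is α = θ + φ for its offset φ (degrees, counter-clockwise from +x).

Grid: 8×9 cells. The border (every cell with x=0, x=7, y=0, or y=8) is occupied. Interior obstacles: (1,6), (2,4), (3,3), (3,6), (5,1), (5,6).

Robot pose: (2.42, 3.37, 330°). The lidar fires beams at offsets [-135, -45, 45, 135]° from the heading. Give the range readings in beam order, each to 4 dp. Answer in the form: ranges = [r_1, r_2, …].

beam 1: φ=-135°, α=195°
  dir = (cos 195°, sin 195°) = (-0.9659, -0.2588); from cell (2,3)
  next x-line at t=0.4348, next y-line at t=1.4296; Δt_x=1.0353, Δt_y=3.8637
    x: enter (1,3) at t=0.4348
    y: enter (1,2) at t=1.4296
    x: enter (0,2) at t=1.4701 ← occupied
  → r_1 = 1.4701
beam 2: φ=-45°, α=285°
  dir = (cos 285°, sin 285°) = (0.2588, -0.9659); from cell (2,3)
  next x-line at t=2.2409, next y-line at t=0.3831; Δt_x=3.8637, Δt_y=1.0353
    y: enter (2,2) at t=0.3831
    y: enter (2,1) at t=1.4183
    x: enter (3,1) at t=2.2409
    y: enter (3,0) at t=2.4536 ← occupied
  → r_2 = 2.4536
beam 3: φ=45°, α=15°
  dir = (cos 15°, sin 15°) = (0.9659, 0.2588); from cell (2,3)
  next x-line at t=0.6005, next y-line at t=2.4341; Δt_x=1.0353, Δt_y=3.8637
    x: enter (3,3) at t=0.6005 ← occupied
  → r_3 = 0.6005
beam 4: φ=135°, α=105°
  dir = (cos 105°, sin 105°) = (-0.2588, 0.9659); from cell (2,3)
  next x-line at t=1.6228, next y-line at t=0.6522; Δt_x=3.8637, Δt_y=1.0353
    y: enter (2,4) at t=0.6522 ← occupied
  → r_4 = 0.6522

ranges = [1.4701, 2.4536, 0.6005, 0.6522]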